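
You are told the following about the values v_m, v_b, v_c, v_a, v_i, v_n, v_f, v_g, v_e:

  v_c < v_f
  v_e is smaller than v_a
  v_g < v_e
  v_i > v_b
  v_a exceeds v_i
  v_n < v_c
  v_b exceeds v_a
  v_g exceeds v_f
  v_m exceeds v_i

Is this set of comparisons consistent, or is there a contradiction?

Chaining the given relations yields v_a < v_b < v_i, so v_a < v_i. But one relation states v_i < v_a. These cannot both hold.

inconsistent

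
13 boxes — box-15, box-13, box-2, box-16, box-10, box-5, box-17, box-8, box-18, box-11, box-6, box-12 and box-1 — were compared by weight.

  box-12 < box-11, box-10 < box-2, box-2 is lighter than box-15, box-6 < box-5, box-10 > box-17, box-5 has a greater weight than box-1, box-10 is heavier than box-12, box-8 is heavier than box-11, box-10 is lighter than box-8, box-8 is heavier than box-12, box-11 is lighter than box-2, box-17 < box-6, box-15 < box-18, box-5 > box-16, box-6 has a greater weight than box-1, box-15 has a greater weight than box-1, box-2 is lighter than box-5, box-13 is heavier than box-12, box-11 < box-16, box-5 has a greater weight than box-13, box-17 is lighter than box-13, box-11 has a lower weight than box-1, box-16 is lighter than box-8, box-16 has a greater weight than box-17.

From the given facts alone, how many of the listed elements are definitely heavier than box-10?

5

Directly above box-10: box-2, box-8.
One step further: box-5, box-15 (4 so far).
One step further: box-18 (5 so far).
No other element is forced above box-10 by the given relations, so the count is 5.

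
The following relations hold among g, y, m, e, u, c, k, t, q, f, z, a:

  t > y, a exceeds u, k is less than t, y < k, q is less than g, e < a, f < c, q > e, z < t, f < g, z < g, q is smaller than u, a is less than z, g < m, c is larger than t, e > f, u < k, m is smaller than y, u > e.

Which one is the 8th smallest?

m

Chaining the given pairs: f < e < q < u < a < z < g < m < y < k < t < c.
Counting 8 from the smallest end gives m.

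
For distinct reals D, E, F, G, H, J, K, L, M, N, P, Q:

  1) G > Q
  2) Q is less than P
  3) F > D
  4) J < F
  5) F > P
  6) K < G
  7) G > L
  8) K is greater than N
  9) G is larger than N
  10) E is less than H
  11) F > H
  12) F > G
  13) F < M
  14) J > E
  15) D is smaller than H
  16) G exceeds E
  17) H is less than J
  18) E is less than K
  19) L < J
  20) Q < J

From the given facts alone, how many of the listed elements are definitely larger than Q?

5

From Q the given relations immediately reach P, G, J.
From those, F — 4 in total.
From those, M — 5 in total.
No other element is forced above Q by the given relations, so the count is 5.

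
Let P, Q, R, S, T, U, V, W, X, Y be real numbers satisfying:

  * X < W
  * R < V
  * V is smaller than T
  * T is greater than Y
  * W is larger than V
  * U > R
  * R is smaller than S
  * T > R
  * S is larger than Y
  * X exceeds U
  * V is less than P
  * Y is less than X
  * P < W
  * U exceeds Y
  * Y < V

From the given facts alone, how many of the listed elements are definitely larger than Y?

Directly above Y: V, U, X, S, T.
One step further: P, W (7 so far).
Nothing else is reachable above Y; 7 in all.

7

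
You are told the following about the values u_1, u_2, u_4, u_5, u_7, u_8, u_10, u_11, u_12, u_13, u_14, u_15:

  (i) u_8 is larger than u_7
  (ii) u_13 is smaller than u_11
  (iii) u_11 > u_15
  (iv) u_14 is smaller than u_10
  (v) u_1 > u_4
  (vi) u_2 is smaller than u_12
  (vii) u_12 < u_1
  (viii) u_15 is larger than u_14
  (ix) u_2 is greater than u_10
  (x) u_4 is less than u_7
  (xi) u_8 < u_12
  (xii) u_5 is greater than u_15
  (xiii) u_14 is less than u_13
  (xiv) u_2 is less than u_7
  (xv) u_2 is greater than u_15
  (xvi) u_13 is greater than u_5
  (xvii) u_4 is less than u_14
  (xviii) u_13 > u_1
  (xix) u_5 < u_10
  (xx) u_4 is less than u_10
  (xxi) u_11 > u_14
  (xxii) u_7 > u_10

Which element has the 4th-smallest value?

u_5

The consecutive relations fix a unique order: u_4 < u_14 < u_15 < u_5 < u_10 < u_2 < u_7 < u_8 < u_12 < u_1 < u_13 < u_11.
The 4th smallest is u_5.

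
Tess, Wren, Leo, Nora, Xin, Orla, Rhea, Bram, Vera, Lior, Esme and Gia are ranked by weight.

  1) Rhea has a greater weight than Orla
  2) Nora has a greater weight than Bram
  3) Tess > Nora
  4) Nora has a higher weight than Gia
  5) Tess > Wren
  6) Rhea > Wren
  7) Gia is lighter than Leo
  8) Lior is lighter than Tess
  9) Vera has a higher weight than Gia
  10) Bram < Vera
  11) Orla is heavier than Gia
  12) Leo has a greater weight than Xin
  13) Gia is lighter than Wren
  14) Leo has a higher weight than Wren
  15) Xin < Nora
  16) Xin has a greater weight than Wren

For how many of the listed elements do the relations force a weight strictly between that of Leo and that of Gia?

2

The relations place Gia below Leo. An element lies strictly between them when it is forced above Gia and also forced below Leo.
Above Gia: {Wren, Xin, Nora, Orla, Rhea, Tess, Vera}. Below Leo: {Wren, Xin}.
Intersection: {Wren, Xin} — 2.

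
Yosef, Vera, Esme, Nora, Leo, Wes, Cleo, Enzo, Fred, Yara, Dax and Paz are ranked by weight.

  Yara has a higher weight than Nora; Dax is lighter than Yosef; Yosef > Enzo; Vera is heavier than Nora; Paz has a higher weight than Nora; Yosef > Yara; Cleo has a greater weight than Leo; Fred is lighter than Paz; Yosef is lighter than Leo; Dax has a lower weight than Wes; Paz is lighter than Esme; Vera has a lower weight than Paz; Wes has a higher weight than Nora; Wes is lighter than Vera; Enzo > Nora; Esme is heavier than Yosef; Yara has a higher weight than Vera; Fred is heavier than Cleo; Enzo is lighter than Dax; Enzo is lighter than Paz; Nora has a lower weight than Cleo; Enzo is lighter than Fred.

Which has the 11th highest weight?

Enzo

Piecing the relations together gives one ordering: Nora < Enzo < Dax < Wes < Vera < Yara < Yosef < Leo < Cleo < Fred < Paz < Esme.
The 11th largest is Enzo.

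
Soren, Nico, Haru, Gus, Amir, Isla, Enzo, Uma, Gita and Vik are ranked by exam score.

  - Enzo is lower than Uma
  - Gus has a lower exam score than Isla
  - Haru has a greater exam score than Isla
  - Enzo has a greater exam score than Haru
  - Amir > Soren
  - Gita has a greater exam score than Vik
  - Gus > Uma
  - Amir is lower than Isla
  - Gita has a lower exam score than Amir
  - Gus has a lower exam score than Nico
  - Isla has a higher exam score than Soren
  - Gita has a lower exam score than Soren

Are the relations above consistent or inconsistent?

inconsistent

We have Gus < Isla stated directly, yet also Isla < Haru < Enzo < Uma < Gus by chaining the others — so Isla < Gus. Contradiction.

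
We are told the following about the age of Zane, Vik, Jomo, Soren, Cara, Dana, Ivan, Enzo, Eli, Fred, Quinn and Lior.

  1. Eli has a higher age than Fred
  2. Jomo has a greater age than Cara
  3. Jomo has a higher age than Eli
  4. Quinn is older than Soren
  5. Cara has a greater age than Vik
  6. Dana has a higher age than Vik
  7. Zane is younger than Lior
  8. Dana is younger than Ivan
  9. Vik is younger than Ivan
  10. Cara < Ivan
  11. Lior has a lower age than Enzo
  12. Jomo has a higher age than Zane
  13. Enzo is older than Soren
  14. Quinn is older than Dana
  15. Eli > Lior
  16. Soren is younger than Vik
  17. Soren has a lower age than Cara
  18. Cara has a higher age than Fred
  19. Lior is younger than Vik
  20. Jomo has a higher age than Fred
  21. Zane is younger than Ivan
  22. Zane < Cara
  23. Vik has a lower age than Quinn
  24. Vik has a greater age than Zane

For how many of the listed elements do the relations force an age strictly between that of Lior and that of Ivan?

3

The relations place Lior below Ivan. An element lies strictly between them when it is forced above Lior and also forced below Ivan.
Above Lior: {Vik, Dana, Enzo, Eli, Cara, Quinn, Jomo}. Below Ivan: {Zane, Soren, Vik, Dana, Fred, Cara}.
Intersection: {Vik, Dana, Cara} — 3.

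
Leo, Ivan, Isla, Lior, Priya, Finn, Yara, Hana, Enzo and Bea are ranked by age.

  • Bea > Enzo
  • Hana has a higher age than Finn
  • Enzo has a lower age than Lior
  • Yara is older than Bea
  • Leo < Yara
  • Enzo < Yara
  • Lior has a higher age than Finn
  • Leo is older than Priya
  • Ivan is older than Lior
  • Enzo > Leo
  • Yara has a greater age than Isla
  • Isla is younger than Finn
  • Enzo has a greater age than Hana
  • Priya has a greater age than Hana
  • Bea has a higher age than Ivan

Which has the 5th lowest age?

Piecing the relations together gives one ordering: Isla < Finn < Hana < Priya < Leo < Enzo < Lior < Ivan < Bea < Yara.
Counting 5 from the smallest end gives Leo.

Leo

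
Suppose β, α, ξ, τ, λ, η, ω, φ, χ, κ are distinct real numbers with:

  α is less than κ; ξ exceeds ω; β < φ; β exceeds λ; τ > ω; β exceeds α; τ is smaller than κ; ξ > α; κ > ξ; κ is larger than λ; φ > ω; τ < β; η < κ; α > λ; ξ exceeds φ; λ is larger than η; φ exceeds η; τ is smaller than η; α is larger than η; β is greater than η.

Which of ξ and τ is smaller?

τ < η and η < λ give τ < λ.
Then λ < α extends the chain to α.
With α < β: τ < η < λ < α < β.
With β < φ: τ < η < λ < α < β < φ.
Then φ < ξ extends the chain to ξ.
So τ < ξ; τ is the smaller of the two.

τ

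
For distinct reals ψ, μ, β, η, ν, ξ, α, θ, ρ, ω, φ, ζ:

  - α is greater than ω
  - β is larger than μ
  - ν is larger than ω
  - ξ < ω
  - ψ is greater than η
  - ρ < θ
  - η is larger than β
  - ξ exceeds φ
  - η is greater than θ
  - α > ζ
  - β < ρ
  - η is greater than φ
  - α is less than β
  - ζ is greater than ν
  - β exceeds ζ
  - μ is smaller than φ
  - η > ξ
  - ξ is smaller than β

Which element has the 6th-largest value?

α

Piecing the relations together gives one ordering: μ < φ < ξ < ω < ν < ζ < α < β < ρ < θ < η < ψ.
Counting 6 from the largest end gives α.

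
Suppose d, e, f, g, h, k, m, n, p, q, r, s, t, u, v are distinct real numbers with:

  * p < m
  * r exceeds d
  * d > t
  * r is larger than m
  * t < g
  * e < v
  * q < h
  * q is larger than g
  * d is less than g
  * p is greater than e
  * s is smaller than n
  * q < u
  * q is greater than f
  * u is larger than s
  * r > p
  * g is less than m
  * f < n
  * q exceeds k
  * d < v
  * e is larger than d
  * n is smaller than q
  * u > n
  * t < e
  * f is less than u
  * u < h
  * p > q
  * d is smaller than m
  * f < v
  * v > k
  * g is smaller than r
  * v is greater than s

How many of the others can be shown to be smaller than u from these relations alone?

Directly below u: f, s, n, q.
One step further: k, g (6 so far).
One step further: t, d (8 so far).
Nothing else is reachable below u; 8 in all.

8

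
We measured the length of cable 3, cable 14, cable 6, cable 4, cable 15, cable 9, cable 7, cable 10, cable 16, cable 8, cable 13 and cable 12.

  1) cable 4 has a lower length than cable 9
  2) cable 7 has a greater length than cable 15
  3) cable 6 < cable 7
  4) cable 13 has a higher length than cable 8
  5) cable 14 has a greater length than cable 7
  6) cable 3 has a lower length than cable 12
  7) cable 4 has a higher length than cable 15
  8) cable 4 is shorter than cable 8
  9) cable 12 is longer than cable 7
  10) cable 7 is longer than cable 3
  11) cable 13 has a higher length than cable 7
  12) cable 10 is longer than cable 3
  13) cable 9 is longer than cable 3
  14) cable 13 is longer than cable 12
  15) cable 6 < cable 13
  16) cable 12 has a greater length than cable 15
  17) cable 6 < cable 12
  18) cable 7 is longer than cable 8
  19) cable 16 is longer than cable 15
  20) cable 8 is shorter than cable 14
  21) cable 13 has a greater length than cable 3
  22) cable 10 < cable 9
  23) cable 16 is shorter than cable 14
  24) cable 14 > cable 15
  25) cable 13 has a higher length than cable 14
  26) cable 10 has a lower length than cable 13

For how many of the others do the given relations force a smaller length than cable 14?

7

The elements the relations force below cable 14 are cable 6, cable 3, cable 15, cable 4, cable 8, cable 16, cable 7 — no chain reaches any other.
That is 7.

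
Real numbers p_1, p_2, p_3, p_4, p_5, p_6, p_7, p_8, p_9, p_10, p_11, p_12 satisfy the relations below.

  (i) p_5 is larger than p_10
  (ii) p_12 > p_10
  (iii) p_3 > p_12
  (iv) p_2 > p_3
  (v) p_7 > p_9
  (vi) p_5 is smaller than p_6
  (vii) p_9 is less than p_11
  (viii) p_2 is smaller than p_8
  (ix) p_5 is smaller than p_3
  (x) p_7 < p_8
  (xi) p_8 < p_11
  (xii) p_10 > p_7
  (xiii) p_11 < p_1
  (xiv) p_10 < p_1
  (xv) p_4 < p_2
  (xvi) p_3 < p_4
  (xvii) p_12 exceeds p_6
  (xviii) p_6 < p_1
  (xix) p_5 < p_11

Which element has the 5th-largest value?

Chaining the given pairs: p_9 < p_7 < p_10 < p_5 < p_6 < p_12 < p_3 < p_4 < p_2 < p_8 < p_11 < p_1.
The 5th largest is p_4.

p_4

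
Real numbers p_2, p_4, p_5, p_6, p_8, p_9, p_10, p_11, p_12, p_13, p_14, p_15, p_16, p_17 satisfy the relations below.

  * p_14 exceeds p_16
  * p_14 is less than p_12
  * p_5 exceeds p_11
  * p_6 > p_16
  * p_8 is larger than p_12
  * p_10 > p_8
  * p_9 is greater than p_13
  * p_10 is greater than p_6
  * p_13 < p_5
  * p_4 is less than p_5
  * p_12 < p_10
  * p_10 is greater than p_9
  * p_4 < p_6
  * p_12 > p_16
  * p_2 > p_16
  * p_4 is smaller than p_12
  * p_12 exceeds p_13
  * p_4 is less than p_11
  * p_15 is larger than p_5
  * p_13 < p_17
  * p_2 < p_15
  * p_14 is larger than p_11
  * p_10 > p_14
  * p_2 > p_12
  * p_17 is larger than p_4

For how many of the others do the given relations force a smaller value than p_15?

From p_15 the given relations immediately reach p_2, p_5.
From those, p_4, p_11, p_16, p_13, p_12 — 7 in total.
From those, p_14 — 8 in total.
Nothing else is reachable below p_15; 8 in all.

8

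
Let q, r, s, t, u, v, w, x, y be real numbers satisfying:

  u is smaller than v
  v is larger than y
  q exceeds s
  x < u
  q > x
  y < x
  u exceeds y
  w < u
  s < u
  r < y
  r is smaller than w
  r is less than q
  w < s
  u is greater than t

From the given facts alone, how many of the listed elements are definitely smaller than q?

The elements the relations force below q are r, w, y, s, x — no chain reaches any other.
That is 5.

5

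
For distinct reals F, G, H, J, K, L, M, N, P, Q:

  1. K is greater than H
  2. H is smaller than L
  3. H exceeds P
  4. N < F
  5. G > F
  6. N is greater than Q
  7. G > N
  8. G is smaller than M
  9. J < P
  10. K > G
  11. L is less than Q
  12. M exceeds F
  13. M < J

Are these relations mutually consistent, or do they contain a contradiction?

Chaining the given relations yields L < Q < N < F < G < M < J < P < H, so L < H. But one relation states H < L. These cannot both hold.

inconsistent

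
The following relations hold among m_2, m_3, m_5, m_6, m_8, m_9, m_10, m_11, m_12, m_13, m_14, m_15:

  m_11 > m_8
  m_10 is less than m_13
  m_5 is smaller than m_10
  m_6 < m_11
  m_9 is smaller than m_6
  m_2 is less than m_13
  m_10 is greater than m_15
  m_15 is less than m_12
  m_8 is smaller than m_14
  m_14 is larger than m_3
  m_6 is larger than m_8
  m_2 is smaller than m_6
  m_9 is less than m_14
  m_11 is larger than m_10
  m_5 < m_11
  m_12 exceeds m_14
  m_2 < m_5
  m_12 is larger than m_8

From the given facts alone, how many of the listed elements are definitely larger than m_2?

5

Directly above m_2: m_5, m_6, m_13.
One step further: m_10, m_11 (5 so far).
Nothing else is reachable above m_2; 5 in all.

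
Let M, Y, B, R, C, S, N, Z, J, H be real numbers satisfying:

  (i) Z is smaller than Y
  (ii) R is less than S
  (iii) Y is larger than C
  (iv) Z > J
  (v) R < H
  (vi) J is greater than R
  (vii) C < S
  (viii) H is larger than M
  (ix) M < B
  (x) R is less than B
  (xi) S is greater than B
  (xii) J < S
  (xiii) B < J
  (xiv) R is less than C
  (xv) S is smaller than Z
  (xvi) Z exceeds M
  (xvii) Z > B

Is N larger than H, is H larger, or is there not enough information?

Following every chain through N: nothing is chained to N.
H is not reached, and no chain runs the other way from H to N.
So the given relations leave the order of N and H undetermined.

undetermined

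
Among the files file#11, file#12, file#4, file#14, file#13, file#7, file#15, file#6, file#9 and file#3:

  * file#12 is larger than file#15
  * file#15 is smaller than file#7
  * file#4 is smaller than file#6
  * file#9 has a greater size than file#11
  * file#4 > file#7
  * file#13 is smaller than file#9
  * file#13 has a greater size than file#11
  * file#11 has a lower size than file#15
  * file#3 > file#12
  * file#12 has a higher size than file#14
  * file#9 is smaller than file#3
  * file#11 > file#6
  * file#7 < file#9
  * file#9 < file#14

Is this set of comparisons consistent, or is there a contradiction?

Chaining the given relations yields file#15 < file#7 < file#4 < file#6 < file#11, so file#15 < file#11. But one relation states file#11 < file#15. These cannot both hold.

inconsistent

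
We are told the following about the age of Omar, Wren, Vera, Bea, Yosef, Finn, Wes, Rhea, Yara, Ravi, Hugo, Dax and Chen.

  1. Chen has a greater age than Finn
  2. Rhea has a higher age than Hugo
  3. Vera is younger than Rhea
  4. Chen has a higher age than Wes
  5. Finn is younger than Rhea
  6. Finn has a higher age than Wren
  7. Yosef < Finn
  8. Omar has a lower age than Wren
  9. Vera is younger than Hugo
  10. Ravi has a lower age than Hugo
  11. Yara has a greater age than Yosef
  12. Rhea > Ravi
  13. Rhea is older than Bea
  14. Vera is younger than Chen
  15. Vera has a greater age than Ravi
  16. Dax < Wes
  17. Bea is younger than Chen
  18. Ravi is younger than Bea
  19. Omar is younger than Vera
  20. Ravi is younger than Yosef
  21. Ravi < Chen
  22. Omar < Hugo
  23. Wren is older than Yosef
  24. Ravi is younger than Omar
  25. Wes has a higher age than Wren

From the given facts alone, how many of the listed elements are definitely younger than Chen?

Directly below Chen: Ravi, Vera, Finn, Wes, Bea.
One step further: Yosef, Omar, Dax, Wren (9 so far).
No other element is forced below Chen by the given relations, so the count is 9.

9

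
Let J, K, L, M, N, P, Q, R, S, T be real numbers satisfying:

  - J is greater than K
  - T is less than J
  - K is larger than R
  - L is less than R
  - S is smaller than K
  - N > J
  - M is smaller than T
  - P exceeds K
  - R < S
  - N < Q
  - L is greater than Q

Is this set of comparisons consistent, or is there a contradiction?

Chaining the given relations yields J < N < Q < L < R < S < K, so J < K. But one relation states K < J. These cannot both hold.

inconsistent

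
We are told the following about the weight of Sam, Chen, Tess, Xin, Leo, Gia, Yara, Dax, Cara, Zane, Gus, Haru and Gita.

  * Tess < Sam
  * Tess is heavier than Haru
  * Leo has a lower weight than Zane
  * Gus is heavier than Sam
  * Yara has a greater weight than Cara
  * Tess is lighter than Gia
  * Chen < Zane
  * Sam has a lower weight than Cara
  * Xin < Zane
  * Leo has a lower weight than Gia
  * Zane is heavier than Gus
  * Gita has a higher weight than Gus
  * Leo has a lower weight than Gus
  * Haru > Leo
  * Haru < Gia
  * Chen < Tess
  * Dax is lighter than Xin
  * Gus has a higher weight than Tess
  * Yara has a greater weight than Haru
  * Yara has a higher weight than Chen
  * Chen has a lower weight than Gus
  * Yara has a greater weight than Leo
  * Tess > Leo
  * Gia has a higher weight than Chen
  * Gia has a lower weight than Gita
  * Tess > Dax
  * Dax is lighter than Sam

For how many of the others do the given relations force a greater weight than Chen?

From Chen the given relations immediately reach Tess, Gia, Yara, Gus, Zane.
From those, Sam, Gita — 7 in total.
From those, Cara — 8 in total.
Nothing else is reachable above Chen; 8 in all.

8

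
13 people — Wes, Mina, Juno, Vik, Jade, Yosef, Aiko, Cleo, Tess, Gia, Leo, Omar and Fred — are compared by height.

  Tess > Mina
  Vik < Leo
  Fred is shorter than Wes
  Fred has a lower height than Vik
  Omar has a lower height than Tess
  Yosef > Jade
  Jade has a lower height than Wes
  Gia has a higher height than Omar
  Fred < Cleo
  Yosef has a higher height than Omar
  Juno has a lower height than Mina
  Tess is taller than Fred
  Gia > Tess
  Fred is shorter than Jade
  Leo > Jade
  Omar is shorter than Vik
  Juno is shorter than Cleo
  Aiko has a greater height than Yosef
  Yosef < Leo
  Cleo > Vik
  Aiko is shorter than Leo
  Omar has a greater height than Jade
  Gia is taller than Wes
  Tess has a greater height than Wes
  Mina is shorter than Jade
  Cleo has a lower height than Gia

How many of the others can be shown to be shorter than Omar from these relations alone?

4

The elements the relations force below Omar are Juno, Fred, Mina, Jade — no chain reaches any other.
That is 4.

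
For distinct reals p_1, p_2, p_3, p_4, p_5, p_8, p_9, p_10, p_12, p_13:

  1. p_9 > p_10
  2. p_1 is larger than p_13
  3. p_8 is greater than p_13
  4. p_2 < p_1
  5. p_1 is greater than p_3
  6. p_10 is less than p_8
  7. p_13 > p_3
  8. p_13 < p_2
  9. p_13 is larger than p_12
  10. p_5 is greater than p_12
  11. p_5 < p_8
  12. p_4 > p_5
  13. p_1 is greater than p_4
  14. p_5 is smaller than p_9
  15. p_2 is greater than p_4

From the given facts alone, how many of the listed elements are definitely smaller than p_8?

5

The elements the relations force below p_8 are p_12, p_3, p_5, p_13, p_10 — no chain reaches any other.
That is 5.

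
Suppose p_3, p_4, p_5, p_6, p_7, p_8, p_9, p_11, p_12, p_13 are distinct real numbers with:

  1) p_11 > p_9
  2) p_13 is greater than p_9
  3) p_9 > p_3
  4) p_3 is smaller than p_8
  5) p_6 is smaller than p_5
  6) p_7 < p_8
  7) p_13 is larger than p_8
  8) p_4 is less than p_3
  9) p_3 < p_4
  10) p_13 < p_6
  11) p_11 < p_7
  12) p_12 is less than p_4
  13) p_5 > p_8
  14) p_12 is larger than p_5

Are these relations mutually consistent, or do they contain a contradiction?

inconsistent

We have p_4 < p_3 stated directly, yet also p_3 < p_9 < p_11 < p_7 < p_8 < p_13 < p_6 < p_5 < p_12 < p_4 by chaining the others — so p_3 < p_4. Contradiction.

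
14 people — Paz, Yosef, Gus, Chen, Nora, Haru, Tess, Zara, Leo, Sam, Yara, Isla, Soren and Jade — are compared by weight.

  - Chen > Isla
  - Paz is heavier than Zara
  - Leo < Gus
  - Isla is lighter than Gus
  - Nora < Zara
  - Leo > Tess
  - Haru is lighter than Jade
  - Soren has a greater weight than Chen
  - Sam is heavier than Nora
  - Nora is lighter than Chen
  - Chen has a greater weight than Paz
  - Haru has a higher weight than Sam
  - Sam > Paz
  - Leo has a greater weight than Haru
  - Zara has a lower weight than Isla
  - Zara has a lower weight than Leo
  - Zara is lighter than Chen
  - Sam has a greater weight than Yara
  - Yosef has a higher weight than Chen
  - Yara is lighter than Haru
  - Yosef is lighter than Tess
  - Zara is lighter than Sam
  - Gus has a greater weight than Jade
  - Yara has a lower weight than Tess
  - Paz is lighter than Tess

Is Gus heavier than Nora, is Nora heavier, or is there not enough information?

Nora < Zara and Zara < Paz give Nora < Paz.
With Paz < Sam: Nora < Zara < Paz < Sam.
Then Sam < Haru extends the chain to Haru.
With Haru < Leo: Nora < Zara < Paz < Sam < Haru < Leo.
With Leo < Gus: Nora < Zara < Paz < Sam < Haru < Leo < Gus.
So Gus is heavier.

Gus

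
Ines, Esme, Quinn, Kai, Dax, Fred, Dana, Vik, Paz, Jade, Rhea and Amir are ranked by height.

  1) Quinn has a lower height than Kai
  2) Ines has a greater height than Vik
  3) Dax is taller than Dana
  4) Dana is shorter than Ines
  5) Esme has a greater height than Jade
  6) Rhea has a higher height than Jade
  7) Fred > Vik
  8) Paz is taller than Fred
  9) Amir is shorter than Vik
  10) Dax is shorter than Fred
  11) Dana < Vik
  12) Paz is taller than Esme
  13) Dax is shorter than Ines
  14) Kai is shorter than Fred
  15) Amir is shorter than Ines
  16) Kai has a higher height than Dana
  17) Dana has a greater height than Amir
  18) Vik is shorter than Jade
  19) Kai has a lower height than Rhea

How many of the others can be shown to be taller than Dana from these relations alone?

9

From Dana the given relations immediately reach Kai, Vik, Dax, Ines.
From those, Jade, Fred, Rhea — 7 in total.
From those, Esme, Paz — 9 in total.
No other element is forced above Dana by the given relations, so the count is 9.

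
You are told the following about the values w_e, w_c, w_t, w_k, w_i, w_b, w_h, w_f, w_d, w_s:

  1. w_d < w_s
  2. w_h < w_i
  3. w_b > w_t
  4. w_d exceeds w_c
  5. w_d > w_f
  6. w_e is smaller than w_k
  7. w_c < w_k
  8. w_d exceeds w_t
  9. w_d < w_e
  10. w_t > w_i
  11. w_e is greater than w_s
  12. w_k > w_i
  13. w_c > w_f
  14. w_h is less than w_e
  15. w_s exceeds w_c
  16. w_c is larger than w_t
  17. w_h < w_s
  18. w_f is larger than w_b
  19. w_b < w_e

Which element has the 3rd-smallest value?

w_t

Piecing the relations together gives one ordering: w_h < w_i < w_t < w_b < w_f < w_c < w_d < w_s < w_e < w_k.
Counting 3 from the smallest end gives w_t.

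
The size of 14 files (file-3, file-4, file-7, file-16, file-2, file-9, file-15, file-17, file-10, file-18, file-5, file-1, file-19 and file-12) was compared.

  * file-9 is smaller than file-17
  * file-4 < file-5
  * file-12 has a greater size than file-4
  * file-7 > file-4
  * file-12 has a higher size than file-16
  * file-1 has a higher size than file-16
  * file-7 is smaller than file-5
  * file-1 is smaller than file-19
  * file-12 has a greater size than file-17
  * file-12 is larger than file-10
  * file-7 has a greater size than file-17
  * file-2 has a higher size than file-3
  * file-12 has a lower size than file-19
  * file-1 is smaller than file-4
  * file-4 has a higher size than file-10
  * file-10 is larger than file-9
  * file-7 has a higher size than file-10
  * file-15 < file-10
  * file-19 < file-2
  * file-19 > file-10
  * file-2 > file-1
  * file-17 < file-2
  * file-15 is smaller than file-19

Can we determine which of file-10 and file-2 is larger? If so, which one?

file-2

Chaining the given relations: file-10 < file-4 < file-12 < file-19 < file-2.
So file-2 is larger.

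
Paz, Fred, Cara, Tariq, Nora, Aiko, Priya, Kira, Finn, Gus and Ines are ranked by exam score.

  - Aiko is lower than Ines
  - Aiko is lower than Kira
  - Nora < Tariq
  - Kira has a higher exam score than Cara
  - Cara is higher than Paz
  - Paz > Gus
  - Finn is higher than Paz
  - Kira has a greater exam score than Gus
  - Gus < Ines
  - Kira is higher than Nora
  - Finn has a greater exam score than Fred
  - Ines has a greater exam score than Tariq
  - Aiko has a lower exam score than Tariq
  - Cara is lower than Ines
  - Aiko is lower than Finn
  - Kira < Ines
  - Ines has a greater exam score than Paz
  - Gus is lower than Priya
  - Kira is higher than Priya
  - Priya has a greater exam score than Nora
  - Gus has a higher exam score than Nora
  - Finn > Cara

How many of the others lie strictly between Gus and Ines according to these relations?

The relations place Gus below Ines. An element lies strictly between them when it is forced above Gus and also forced below Ines.
Above Gus: {Paz, Cara, Priya, Kira, Finn}. Below Ines: {Nora, Paz, Cara, Priya, Aiko, Kira, Tariq}.
Intersection: {Paz, Cara, Priya, Kira} — 4.

4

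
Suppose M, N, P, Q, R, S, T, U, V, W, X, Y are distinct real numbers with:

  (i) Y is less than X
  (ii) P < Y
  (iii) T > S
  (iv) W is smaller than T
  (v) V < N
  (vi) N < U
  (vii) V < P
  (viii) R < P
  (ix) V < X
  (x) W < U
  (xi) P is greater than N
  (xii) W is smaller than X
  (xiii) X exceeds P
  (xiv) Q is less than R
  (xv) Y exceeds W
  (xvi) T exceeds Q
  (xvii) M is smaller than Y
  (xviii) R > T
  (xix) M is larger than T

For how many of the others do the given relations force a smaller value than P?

Directly below P: V, N, R.
One step further: Q, T (5 so far).
One step further: S, W (7 so far).
No other element is forced below P by the given relations, so the count is 7.

7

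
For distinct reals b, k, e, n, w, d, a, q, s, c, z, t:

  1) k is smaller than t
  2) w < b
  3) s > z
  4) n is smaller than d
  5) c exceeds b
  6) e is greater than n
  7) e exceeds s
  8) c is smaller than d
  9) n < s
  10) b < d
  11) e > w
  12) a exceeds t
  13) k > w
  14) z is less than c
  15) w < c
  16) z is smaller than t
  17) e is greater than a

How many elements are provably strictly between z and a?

1

Chaining upward from z reaches: s, c, t, d, e.
Chaining downward from a reaches: w, k, t.
Strictly between z and a are those in both lists: t — 1 element.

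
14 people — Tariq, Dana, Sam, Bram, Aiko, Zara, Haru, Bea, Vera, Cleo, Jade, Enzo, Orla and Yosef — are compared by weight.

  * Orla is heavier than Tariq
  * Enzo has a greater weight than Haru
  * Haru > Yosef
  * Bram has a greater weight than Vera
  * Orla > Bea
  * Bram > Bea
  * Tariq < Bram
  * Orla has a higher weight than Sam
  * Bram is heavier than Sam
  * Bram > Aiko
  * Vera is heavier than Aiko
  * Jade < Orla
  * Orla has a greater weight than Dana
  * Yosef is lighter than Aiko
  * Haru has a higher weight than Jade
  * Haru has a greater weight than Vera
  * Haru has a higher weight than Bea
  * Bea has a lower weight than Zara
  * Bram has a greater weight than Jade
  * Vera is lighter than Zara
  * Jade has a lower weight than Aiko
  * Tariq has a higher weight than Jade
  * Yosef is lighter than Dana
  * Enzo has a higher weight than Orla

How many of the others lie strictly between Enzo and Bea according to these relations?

Chaining upward from Bea reaches: Bram, Haru, Orla, Zara.
Chaining downward from Enzo reaches: Jade, Sam, Tariq, Yosef, Dana, Aiko, Vera, Haru, Orla.
Strictly between Bea and Enzo are those in both lists: Haru, Orla — 2 elements.

2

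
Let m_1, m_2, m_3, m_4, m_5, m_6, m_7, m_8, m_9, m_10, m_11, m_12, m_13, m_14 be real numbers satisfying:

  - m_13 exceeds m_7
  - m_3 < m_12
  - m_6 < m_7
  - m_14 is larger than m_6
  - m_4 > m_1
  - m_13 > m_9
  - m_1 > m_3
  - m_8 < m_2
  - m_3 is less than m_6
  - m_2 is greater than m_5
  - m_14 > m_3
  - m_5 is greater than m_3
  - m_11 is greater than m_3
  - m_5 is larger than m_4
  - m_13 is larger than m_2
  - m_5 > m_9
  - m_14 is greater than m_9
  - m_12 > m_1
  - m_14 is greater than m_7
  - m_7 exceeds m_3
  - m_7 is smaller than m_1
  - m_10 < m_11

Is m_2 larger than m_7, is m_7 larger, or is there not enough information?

m_2

Link the given pairs in sequence: m_7 < m_1; m_1 < m_4; m_4 < m_5; m_5 < m_2.
Chaining these gives m_7 < m_1 < m_4 < m_5 < m_2.
So m_2 is larger.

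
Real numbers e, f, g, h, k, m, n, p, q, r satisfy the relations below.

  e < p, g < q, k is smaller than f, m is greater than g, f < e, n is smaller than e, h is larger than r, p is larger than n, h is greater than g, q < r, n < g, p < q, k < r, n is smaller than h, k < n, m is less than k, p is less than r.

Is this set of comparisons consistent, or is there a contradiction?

We have k < n stated directly, yet also n < g < m < k by chaining the others — so n < k. Contradiction.

inconsistent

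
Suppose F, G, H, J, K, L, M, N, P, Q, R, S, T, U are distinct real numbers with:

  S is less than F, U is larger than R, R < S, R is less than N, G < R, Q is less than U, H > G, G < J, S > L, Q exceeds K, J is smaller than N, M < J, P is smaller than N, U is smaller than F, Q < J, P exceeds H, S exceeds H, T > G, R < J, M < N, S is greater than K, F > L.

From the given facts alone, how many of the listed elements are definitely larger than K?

The elements the relations force above K are Q, U, J, S, F, N — no chain reaches any other.
That is 6.

6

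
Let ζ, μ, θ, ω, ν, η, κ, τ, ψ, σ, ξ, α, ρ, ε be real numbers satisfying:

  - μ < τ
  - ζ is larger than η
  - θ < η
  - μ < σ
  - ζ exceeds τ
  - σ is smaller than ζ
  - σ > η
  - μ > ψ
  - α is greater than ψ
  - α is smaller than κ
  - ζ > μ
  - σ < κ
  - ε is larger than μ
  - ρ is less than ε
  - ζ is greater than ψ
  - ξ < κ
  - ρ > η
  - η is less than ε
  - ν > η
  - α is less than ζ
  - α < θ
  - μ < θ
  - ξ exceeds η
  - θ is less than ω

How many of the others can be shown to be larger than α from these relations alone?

10

Directly above α: θ, ζ, κ.
One step further: η, ω (5 so far).
One step further: ξ, ρ, σ, ε, ν (10 so far).
No other element is forced above α by the given relations, so the count is 10.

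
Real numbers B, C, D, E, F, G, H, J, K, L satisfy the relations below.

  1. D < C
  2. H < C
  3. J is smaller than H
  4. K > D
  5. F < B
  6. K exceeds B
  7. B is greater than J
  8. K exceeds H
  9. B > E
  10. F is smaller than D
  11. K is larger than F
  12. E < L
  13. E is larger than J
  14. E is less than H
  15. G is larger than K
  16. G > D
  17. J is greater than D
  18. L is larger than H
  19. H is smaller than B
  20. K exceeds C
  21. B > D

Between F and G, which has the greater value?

F < D and D < J give F < J.
Then J < E extends the chain to E.
With E < H: F < D < J < E < H.
Then H < B extends the chain to B.
With B < K: F < D < J < E < H < B < K.
Then K < G extends the chain to G.
So F < G; G is the larger of the two.

G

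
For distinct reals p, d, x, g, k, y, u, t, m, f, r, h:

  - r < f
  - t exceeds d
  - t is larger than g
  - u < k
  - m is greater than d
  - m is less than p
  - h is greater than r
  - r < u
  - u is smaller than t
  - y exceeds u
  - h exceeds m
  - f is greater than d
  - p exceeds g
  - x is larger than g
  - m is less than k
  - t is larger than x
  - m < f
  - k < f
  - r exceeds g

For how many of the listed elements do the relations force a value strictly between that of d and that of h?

Chaining upward from d reaches: m, p, t, k, f.
Chaining downward from h reaches: g, r, m.
Strictly between d and h are those in both lists: m — 1 element.

1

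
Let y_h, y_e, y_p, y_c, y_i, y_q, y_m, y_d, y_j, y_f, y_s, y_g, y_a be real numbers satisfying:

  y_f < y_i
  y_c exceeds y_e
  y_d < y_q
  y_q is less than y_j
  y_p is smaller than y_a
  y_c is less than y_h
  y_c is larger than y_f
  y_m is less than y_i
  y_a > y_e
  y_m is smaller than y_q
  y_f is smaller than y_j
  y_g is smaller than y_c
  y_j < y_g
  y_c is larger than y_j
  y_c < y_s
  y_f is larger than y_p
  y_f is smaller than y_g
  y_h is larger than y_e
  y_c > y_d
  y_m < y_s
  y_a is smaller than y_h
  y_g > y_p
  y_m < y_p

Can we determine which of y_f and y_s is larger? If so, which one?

y_f < y_j and y_j < y_g give y_f < y_g.
With y_g < y_c: y_f < y_j < y_g < y_c.
With y_c < y_s: y_f < y_j < y_g < y_c < y_s.
So y_s is larger.

y_s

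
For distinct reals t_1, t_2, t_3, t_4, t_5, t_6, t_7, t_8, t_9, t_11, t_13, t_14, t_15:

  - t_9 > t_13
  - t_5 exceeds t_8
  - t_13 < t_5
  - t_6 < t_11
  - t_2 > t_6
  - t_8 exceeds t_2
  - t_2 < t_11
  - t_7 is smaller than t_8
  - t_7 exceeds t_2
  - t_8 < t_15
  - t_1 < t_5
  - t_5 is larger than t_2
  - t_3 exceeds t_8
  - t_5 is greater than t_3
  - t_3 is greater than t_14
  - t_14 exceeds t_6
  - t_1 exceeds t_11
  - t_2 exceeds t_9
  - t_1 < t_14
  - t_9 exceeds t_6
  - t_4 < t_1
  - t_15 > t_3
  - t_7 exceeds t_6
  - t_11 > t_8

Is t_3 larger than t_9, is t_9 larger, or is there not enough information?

t_3

t_9 < t_2 and t_2 < t_7 give t_9 < t_7.
With t_7 < t_8: t_9 < t_2 < t_7 < t_8.
With t_8 < t_11: t_9 < t_2 < t_7 < t_8 < t_11.
With t_11 < t_1: t_9 < t_2 < t_7 < t_8 < t_11 < t_1.
With t_1 < t_14: t_9 < t_2 < t_7 < t_8 < t_11 < t_1 < t_14.
Then t_14 < t_3 extends the chain to t_3.
So t_3 is larger.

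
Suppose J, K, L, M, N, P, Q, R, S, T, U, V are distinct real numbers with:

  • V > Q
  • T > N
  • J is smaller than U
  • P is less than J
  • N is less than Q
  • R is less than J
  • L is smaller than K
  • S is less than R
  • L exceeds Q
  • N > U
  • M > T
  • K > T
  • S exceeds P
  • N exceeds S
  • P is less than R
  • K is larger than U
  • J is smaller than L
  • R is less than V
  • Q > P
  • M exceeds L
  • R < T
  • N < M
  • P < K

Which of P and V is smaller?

P

P < S and S < R give P < R.
With R < J: P < S < R < J.
Then J < U extends the chain to U.
Then U < N extends the chain to N.
With N < Q: P < S < R < J < U < N < Q.
Then Q < V extends the chain to V.
So P < V; P is the smaller of the two.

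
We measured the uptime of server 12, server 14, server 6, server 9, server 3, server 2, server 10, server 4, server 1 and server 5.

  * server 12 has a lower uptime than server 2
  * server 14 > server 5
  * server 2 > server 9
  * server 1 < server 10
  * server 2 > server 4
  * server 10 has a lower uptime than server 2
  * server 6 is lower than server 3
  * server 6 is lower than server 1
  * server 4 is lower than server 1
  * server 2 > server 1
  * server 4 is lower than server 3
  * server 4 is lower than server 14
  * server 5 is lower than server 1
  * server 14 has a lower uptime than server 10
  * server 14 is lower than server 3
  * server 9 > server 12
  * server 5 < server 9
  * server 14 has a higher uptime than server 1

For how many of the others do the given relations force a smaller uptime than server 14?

4

The elements the relations force below server 14 are server 5, server 4, server 6, server 1 — no chain reaches any other.
That is 4.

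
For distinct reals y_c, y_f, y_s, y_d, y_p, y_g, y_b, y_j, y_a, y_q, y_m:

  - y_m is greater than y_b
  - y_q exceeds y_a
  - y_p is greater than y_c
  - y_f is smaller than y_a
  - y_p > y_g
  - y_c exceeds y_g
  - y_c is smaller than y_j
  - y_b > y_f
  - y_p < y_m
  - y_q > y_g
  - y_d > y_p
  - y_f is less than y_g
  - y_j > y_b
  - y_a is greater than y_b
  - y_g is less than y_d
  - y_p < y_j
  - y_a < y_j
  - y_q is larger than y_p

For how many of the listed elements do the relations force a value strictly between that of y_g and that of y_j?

2

Chaining upward from y_g reaches: y_c, y_p, y_m, y_d, y_q.
Chaining downward from y_j reaches: y_f, y_b, y_c, y_a, y_p.
Strictly between y_g and y_j are those in both lists: y_c, y_p — 2 elements.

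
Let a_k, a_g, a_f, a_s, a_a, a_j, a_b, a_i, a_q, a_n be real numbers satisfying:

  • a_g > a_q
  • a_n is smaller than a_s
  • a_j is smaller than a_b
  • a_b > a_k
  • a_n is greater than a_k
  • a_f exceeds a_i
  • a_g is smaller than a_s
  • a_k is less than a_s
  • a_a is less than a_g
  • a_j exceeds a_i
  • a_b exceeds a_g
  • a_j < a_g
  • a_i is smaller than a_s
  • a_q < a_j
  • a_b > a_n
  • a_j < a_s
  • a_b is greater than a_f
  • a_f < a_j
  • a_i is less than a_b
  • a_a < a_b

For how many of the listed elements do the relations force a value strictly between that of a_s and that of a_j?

1

The relations place a_j below a_s. An element lies strictly between them when it is forced above a_j and also forced below a_s.
Above a_j: {a_g, a_b}. Below a_s: {a_q, a_i, a_f, a_k, a_a, a_n, a_g}.
Intersection: {a_g} — 1.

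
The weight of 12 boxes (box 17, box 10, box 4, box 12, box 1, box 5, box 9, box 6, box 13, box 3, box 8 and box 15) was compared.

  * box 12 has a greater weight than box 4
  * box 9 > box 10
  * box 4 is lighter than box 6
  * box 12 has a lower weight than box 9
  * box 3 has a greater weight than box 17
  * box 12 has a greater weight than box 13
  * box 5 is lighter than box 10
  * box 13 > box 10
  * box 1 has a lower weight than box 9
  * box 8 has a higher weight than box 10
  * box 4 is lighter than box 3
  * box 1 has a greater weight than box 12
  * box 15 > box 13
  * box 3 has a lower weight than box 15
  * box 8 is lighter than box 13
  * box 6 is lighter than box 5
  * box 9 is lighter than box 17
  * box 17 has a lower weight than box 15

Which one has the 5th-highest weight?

The consecutive relations fix a unique order: box 4 < box 6 < box 5 < box 10 < box 8 < box 13 < box 12 < box 1 < box 9 < box 17 < box 3 < box 15.
The 5th largest is box 1.

box 1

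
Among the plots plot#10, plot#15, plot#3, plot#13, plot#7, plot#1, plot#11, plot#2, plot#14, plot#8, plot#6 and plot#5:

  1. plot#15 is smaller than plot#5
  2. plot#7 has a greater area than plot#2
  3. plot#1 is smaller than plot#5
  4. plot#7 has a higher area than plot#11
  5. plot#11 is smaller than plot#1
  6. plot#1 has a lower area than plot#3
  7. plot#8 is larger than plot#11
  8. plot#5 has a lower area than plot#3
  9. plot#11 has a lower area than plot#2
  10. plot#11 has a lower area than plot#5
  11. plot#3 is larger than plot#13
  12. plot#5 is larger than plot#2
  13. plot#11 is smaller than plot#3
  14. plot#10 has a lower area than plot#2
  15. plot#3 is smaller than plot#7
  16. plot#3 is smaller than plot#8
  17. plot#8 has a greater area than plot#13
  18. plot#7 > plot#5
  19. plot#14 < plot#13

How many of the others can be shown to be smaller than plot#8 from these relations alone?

Directly below plot#8: plot#11, plot#13, plot#3.
One step further: plot#14, plot#1, plot#5 (6 so far).
One step further: plot#15, plot#2 (8 so far).
One step further: plot#10 (9 so far).
No other element is forced below plot#8 by the given relations, so the count is 9.

9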